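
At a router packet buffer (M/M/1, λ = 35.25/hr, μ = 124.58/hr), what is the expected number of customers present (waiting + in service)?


ρ = λ/μ = 35.25/124.58 = 0.2830
L = ρ/(1−ρ) = 0.2830/(1 − 0.2830) = 0.2830/0.7170 = 0.3946

Final: 0.3946


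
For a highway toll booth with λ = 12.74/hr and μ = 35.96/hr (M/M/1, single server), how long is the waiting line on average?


ρ = 12.74/35.96 = 0.3543
Lq = ρ²/(1−ρ) = 0.1255/0.6457 = 0.1944

Final: 0.1944


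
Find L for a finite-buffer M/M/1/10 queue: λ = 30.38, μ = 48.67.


ρ = 30.38/48.67 = 0.6242
L = ρ[1 − (K+1)ρ^K + Kρ^(K+1)] / [(1−ρ)(1−ρ^(K+1))]
Numerator: 0.6242·(1 − 11·0.008980 + 10·0.005605) = 0.597535
Denominator: (0.3758)·(0.994395) = 0.373690
L = 0.597535/0.373690 = 1.5990

Final: 1.5990


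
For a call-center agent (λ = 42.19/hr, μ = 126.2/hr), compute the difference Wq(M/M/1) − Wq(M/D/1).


ρ = 42.19/126.2 = 0.3343
Wq(M/M/1) = ρ/(μ−λ) = 0.3343/84.01 = 0.003979 hr
Wq(M/D/1) = ρ/(2(μ−λ)) = 0.001990 hr
Savings = 0.003979 − 0.001990 = 0.001990 hr

Final: 0.001990 hr


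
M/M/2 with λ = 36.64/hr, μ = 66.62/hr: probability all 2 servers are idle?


a = λ/μ = 36.64/66.62 = 0.5500; ρ = a/c = 0.2750
Σ_{k=0}^{1} a^k/k! (terms k=0..1) = 1.00000 + 0.54998 = 1.54998
Tail: a^2/(2!(1−ρ)) = 0.30248/(2·0.7250) = 0.20861
P₀ = 1/(1.54998 + 0.20861) = 1/1.75859 = 0.568637

Final: 0.568637


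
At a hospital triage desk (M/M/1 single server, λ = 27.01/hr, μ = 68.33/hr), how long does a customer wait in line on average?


ρ = 27.01/68.33 = 0.3953
Wq = ρ/(μ−λ) = 0.3953/(68.33 − 27.01) = 0.3953/41.32 = 0.009566 hr

Final: 0.009566 hr


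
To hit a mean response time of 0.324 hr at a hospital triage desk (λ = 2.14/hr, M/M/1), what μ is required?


W = 1/(μ−λ) ⇒ μ − λ = 1/W = 1/0.324 = 3.0864
μ = λ + 1/W = 2.14 + 3.0864 = 5.2264 per hr

Final: 5.2264 /hr


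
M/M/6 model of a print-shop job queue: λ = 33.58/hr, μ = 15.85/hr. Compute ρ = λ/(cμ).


ρ = λ/(cμ) = 33.58/(6·15.85) = 33.58/95.10 = 0.3531

Final: 0.3531


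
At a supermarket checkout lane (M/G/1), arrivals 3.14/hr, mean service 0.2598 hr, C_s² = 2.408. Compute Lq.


ρ = λ·E[S] = 3.14·0.2598 = 0.8158
Lq = ρ²(1+C_s²)/(2(1−ρ)) = 0.6655·(1+2.408)/(2·0.1842)
= 0.6655·3.4080/0.3685 = 6.15533

Final: 6.15533


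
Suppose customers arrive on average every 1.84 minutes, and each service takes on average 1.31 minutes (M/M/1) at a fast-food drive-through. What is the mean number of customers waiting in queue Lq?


λ = 60/1.84 = 32.6087 /hr
μ = 60/1.31 = 45.8015 /hr
ρ = λ/μ = 32.6087/45.8015 = 0.7120
Lq = ρ²/(1−ρ) = 0.5069/0.2880 = 1.7597

Final: 1.7597


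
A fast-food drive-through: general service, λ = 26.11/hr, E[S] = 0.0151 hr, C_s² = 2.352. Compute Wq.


ρ = λ·E[S] = 26.11·0.0151 = 0.3943
E[S²] = E[S]²(1+C_s²) = 0.0151²·(1+2.352) = 0.0007643
Wq = λ·E[S²]/(2(1−ρ)) = 26.11·0.0007643/(2·0.6057) = 0.01647 hr

Final: 0.01647 hr


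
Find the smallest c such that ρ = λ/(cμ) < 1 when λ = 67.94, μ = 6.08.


Stability requires cμ > λ ⇔ c > λ/μ.
λ/μ = 67.94/6.08 = 11.1743
Minimum integer c = ⌊11.1743⌋ + 1 = 12
Check: 12·6.08 = 72.96 > 67.94, while 11·6.08 = 66.88 ≤ 67.94

Final: 12 servers


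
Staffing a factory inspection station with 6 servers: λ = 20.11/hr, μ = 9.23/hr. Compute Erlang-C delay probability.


a = λ/μ = 2.1788; ρ = a/6 = 0.3631
P₀ = 0.112900 (from M/M/c formula)
C(c,a) = [a^c/(c!(1−ρ))]·P₀ = [106.97005/(720·0.6369)]·0.112900
= 0.23328·0.112900 = 0.026337

Final: 0.026337


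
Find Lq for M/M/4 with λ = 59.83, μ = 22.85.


a = λ/μ = 2.6184; ρ = a/4 = 0.6546
P₀ = 0.063660
Lq = P₀·a^c·ρ / (c!·(1−ρ)²) = 0.063660·47.00361·0.6546/(24·0.11930)
= 0.68408

Final: 0.68408


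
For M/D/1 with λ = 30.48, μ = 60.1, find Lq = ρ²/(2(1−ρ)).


ρ = 30.48/60.1 = 0.5072
M/D/1: Lq = ρ²/(2(1−ρ)) = 0.2572/(2·0.4928) = 0.26094

Final: 0.26094


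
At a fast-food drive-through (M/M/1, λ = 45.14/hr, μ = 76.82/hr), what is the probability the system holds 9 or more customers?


ρ = 45.14/76.82 = 0.5876
P(N ≥ n) = ρ^n = 0.5876^9 = 0.008352

Final: 0.008352


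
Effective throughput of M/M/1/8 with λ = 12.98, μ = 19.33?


ρ = 0.6715; P_K = (1−ρ)ρ^8/(1−ρ^9) = 0.013967
λ_eff = λ(1 − P_K) = 12.98·(1 − 0.013967) = 12.98·0.986033 = 12.7987 /hr

Final: 12.7987 /hr


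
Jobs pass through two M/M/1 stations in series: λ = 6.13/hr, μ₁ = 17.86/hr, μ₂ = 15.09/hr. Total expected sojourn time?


Each node sees arrival rate λ = 6.13/hr (tandem ⇒ throughput preserved).
W₁ = 1/(μ₁−λ) = 1/(17.86−6.13) = 0.08525 hr
W₂ = 1/(μ₂−λ) = 1/(15.09−6.13) = 0.11161 hr
W_total = W₁ + W₂ = 0.08525 + 0.11161 = 0.19686 hr

Final: 0.19686 hr


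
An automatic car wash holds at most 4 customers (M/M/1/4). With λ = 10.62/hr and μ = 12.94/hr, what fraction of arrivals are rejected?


ρ = λ/μ = 10.62/12.94 = 0.8207
P_K = (1−ρ)ρ^K/(1−ρ^(K+1)) = (0.1793·0.453692)/(1 − 0.372350)
= 0.081342/0.627650 = 0.129598

Final: 0.129598


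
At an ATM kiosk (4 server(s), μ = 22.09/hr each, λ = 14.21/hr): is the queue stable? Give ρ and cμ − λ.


Total capacity cμ = 4·22.09 = 88.36/hr
ρ = λ/(cμ) = 14.21/88.36 = 0.1608
Stable ⇔ ρ < 1: YES
Spare capacity = cμ − λ = 88.36 − 14.21 = 74.15/hr

Final: ρ = 0.1608; stable; margin = 74.15/hr


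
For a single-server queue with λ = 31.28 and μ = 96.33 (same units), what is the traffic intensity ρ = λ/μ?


ρ = λ/μ = 31.28/96.33 = 0.3247

Final: 0.3247


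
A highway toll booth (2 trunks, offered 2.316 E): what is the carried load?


B(2,2.316) = 0.447142 (Erlang-B)
Carried load = a(1 − B) = 2.316·(1 − 0.447142) = 2.316·0.552858 = 1.2804 E

Final: 1.2804 Erlangs


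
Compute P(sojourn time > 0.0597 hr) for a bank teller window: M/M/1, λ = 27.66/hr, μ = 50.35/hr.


W ~ Exponential(μ−λ) for M/M/1.
μ − λ = 50.35 − 27.66 = 22.6900
P(W > t) = e^{−(μ−λ)t} = e^{−1.3546} = 0.258052

Final: 0.258052


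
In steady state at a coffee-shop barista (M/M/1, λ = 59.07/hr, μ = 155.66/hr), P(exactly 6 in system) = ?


ρ = 59.07/155.66 = 0.3795
P_n = (1−ρ)·ρ^n = (1 − 0.3795)·0.3795^6 = 0.6205·0.002986 = 0.001853

Final: 0.001853


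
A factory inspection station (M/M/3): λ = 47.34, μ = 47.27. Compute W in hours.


a = 1.0015; ρ = 0.3338; P₀ = 0.363074
Lq = P₀·a^c·ρ/(c!(1−ρ)²) = 0.04572
Wq = Lq/λ = 0.04572/47.34 = 0.0009658 hr
W = Wq + 1/μ = 0.0009658 + 0.02116 = 0.02212 hr

Final: 0.02212 hr


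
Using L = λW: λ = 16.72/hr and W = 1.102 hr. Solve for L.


L = λW = 16.72·1.102 = 18.4254

Final: 18.4254


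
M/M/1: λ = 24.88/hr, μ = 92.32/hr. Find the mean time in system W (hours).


W = 1/(μ−λ) = 1/(92.32 − 24.88) = 1/67.44 = 0.01483 hr

Final: 0.01483 hr


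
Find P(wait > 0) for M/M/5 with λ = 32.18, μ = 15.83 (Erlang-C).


a = λ/μ = 2.0328; ρ = a/5 = 0.4066
P₀ = 0.129899 (from M/M/c formula)
C(c,a) = [a^c/(c!(1−ρ))]·P₀ = [34.71568/(120·0.5934)]·0.129899
= 0.48750·0.129899 = 0.063326

Final: 0.063326


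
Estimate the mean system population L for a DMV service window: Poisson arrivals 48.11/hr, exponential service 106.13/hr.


ρ = λ/μ = 48.11/106.13 = 0.4533
L = ρ/(1−ρ) = 0.4533/(1 − 0.4533) = 0.4533/0.5467 = 0.8292

Final: 0.8292


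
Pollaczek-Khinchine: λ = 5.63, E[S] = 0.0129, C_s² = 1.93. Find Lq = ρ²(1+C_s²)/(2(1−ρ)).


ρ = λ·E[S] = 5.63·0.0129 = 0.07263
Lq = ρ²(1+C_s²)/(2(1−ρ)) = 0.005275·(1+1.93)/(2·0.9274)
= 0.005275·2.9300/1.8547 = 0.008333

Final: 0.008333


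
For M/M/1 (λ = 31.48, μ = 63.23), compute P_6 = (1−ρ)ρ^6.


ρ = 31.48/63.23 = 0.4979
P_n = (1−ρ)·ρ^n = (1 − 0.4979)·0.4979^6 = 0.5021·0.015229 = 0.007647

Final: 0.007647


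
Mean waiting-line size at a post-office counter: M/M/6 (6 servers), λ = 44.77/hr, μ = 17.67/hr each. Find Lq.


a = λ/μ = 2.5337; ρ = a/6 = 0.4223
P₀ = 0.078880
Lq = P₀·a^c·ρ / (c!·(1−ρ)²) = 0.078880·264.54726·0.4223/(720·0.33376)
= 0.03667

Final: 0.03667


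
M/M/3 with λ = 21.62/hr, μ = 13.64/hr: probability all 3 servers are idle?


a = λ/μ = 21.62/13.64 = 1.5850; ρ = a/c = 0.5283
Σ_{k=0}^{2} a^k/k! (terms k=0..2) = 1.00000 + 1.58504 + 1.25618 = 3.84123
Tail: a^3/(3!(1−ρ)) = 3.98221/(6·0.4717) = 1.40718
P₀ = 1/(3.84123 + 1.40718) = 1/5.24841 = 0.190534

Final: 0.190534


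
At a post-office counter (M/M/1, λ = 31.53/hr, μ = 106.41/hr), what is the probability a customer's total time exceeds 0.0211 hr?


W ~ Exponential(μ−λ) for M/M/1.
μ − λ = 106.41 − 31.53 = 74.8800
P(W > t) = e^{−(μ−λ)t} = e^{−1.5800} = 0.205982

Final: 0.205982


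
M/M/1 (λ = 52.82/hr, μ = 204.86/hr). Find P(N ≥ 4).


ρ = 52.82/204.86 = 0.2578
P(N ≥ n) = ρ^n = 0.2578^4 = 0.004419

Final: 0.004419


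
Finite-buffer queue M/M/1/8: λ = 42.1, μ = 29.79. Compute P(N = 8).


ρ = λ/μ = 42.1/29.79 = 1.4132
P_K = (1−ρ)ρ^K/(1−ρ^(K+1)) = (-0.4132·15.910827)/(1 − 22.485592)
= -6.574766/-21.485592 = 0.306008

Final: 0.306008


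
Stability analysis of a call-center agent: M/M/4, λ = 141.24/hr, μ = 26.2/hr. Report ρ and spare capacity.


Total capacity cμ = 4·26.2 = 104.80/hr
ρ = λ/(cμ) = 141.24/104.80 = 1.3477
Stable ⇔ ρ < 1: NO
Spare capacity = cμ − λ = 104.80 − 141.24 = -36.44/hr

Final: ρ = 1.3477; unstable; margin = -36.44/hr


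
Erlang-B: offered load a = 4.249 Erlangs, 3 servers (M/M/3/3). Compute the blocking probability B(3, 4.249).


B(c,a) = (a^c/c!) / Σ_{k=0}^{c} a^k/k!
a^3/3! = 12.785242
Σ terms (k=0..3): 1.00000 + 4.24900 + 9.02700 + 12.78524 = 27.061242
B = 12.785242/27.061242 = 0.472456

Final: 0.472456


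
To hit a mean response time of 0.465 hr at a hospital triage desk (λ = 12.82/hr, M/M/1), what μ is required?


W = 1/(μ−λ) ⇒ μ − λ = 1/W = 1/0.465 = 2.1505
μ = λ + 1/W = 12.82 + 2.1505 = 14.9705 per hr

Final: 14.9705 /hr


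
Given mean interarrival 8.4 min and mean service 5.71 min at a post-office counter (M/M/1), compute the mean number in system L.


λ = 60/8.4 = 7.1429 /hr
μ = 60/5.71 = 10.5079 /hr
ρ = λ/μ = 7.1429/10.5079 = 0.6798
L = ρ/(1−ρ) = 0.6798/0.3202 = 2.1227

Final: 2.1227


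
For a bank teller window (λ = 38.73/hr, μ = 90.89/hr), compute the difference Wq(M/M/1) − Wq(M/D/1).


ρ = 38.73/90.89 = 0.4261
Wq(M/M/1) = ρ/(μ−λ) = 0.4261/52.16 = 0.008169 hr
Wq(M/D/1) = ρ/(2(μ−λ)) = 0.004085 hr
Savings = 0.008169 − 0.004085 = 0.004085 hr

Final: 0.004085 hr


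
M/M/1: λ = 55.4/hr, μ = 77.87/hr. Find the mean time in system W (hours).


W = 1/(μ−λ) = 1/(77.87 − 55.4) = 1/22.47 = 0.04450 hr

Final: 0.04450 hr


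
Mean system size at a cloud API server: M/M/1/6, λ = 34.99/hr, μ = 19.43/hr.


ρ = 34.99/19.43 = 1.8008
L = ρ[1 − (K+1)ρ^K + Kρ^(K+1)] / [(1−ρ)(1−ρ^(K+1))]
Numerator: 1.8008·(1 − 7·34.105691 + 6·61.418329) = 235.493928
Denominator: (-0.8008)·(-60.418329) = 48.384415
L = 235.493928/48.384415 = 4.8671

Final: 4.8671


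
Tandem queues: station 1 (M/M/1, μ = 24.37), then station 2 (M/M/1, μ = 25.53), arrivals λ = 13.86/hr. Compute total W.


Each node sees arrival rate λ = 13.86/hr (tandem ⇒ throughput preserved).
W₁ = 1/(μ₁−λ) = 1/(24.37−13.86) = 0.09515 hr
W₂ = 1/(μ₂−λ) = 1/(25.53−13.86) = 0.08569 hr
W_total = W₁ + W₂ = 0.09515 + 0.08569 = 0.18084 hr

Final: 0.18084 hr


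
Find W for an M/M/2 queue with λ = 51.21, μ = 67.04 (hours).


a = 0.7639; ρ = 0.3819; P₀ = 0.447245
Lq = P₀·a^c·ρ/(c!(1−ρ)²) = 0.13046
Wq = Lq/λ = 0.13046/51.21 = 0.002548 hr
W = Wq + 1/μ = 0.002548 + 0.01492 = 0.01746 hr

Final: 0.01746 hr


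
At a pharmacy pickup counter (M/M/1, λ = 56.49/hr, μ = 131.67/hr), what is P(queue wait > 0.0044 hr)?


ρ = 56.49/131.67 = 0.4290
P(Wq > t) = ρ·e^{−(μ−λ)t} = 0.4290·e^{−0.3308}
= 0.4290·0.718355 = 0.308194

Final: 0.308194


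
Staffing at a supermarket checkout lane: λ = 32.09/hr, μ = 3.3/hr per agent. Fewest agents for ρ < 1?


Stability requires cμ > λ ⇔ c > λ/μ.
λ/μ = 32.09/3.3 = 9.7242
Minimum integer c = ⌊9.7242⌋ + 1 = 10
Check: 10·3.3 = 33.00 > 32.09, while 9·3.3 = 29.70 ≤ 32.09

Final: 10 servers


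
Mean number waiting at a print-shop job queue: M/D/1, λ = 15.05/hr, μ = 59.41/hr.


ρ = 15.05/59.41 = 0.2533
M/D/1: Lq = ρ²/(2(1−ρ)) = 0.06417/(2·0.7467) = 0.04297

Final: 0.04297


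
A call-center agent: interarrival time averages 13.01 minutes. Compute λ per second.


λ = 1/(interarrival time) in consistent units.
1 second = 0.0166667 min, so λ = 0.0166667/13.01 = 0.001281 per second

Final: 0.001281 /sec


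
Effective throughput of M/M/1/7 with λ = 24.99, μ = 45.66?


ρ = 0.5473; P_K = (1−ρ)ρ^7/(1−ρ^8) = 0.006713
λ_eff = λ(1 − P_K) = 24.99·(1 − 0.006713) = 24.99·0.993287 = 24.8222 /hr

Final: 24.8222 /hr


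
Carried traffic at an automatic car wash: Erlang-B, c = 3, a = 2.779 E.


B(3,2.779) = 0.318877 (Erlang-B)
Carried load = a(1 − B) = 2.779·(1 − 0.318877) = 2.779·0.681123 = 1.8928 E

Final: 1.8928 Erlangs


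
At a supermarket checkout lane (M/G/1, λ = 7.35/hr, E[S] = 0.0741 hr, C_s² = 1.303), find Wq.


ρ = λ·E[S] = 7.35·0.0741 = 0.5446
E[S²] = E[S]²(1+C_s²) = 0.0741²·(1+1.303) = 0.012645
Wq = λ·E[S²]/(2(1−ρ)) = 7.35·0.012645/(2·0.4554) = 0.10205 hr

Final: 0.10205 hr


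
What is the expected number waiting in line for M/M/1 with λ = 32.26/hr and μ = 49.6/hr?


ρ = 32.26/49.6 = 0.6504
Lq = ρ²/(1−ρ) = 0.4230/0.3496 = 1.2100

Final: 1.2100


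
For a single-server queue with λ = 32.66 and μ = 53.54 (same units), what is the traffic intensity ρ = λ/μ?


ρ = λ/μ = 32.66/53.54 = 0.6100

Final: 0.6100


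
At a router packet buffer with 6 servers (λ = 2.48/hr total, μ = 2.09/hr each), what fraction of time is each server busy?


ρ = λ/(cμ) = 2.48/(6·2.09) = 2.48/12.54 = 0.1978

Final: 0.1978


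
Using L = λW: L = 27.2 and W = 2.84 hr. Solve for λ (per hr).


λ = L/W = 27.2/2.84 = 9.5775 /hr

Final: 9.5775 /hr


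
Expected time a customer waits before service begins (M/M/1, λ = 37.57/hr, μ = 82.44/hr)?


ρ = 37.57/82.44 = 0.4557
Wq = ρ/(μ−λ) = 0.4557/(82.44 − 37.57) = 0.4557/44.87 = 0.01016 hr

Final: 0.01016 hr


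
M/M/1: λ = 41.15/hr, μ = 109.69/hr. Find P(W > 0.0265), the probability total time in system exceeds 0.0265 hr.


W ~ Exponential(μ−λ) for M/M/1.
μ − λ = 109.69 − 41.15 = 68.5400
P(W > t) = e^{−(μ−λ)t} = e^{−1.8163} = 0.162625

Final: 0.162625


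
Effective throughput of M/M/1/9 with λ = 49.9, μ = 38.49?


ρ = 1.2964; P_K = (1−ρ)ρ^9/(1−ρ^10) = 0.247078
λ_eff = λ(1 − P_K) = 49.9·(1 − 0.247078) = 49.9·0.752922 = 37.5708 /hr

Final: 37.5708 /hr


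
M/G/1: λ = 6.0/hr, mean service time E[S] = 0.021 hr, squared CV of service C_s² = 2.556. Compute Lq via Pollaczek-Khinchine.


ρ = λ·E[S] = 6.0·0.021 = 0.1260
Lq = ρ²(1+C_s²)/(2(1−ρ)) = 0.01588·(1+2.556)/(2·0.8740)
= 0.01588·3.5560/1.7480 = 0.03230

Final: 0.03230


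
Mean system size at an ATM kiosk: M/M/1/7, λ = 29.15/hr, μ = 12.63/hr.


ρ = 29.15/12.63 = 2.3080
L = ρ[1 − (K+1)ρ^K + Kρ^(K+1)] / [(1−ρ)(1−ρ^(K+1))]
Numerator: 2.3080·(1 − 8·348.856211 + 7·805.159031) = 6569.167201
Denominator: (-1.3080)·(-804.159031) = 1051.837465
L = 6569.167201/1051.837465 = 6.2454

Final: 6.2454


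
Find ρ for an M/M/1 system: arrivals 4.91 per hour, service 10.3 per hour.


ρ = λ/μ = 4.91/10.3 = 0.4767

Final: 0.4767


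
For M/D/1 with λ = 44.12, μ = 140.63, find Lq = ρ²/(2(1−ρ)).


ρ = 44.12/140.63 = 0.3137
M/D/1: Lq = ρ²/(2(1−ρ)) = 0.09843/(2·0.6863) = 0.07171

Final: 0.07171


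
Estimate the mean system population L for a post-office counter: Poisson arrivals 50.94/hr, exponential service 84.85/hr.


ρ = λ/μ = 50.94/84.85 = 0.6004
L = ρ/(1−ρ) = 0.6004/(1 − 0.6004) = 0.6004/0.3996 = 1.5022

Final: 1.5022


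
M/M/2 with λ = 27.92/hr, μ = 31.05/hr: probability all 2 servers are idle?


a = λ/μ = 27.92/31.05 = 0.8992; ρ = a/c = 0.4496
Σ_{k=0}^{1} a^k/k! (terms k=0..1) = 1.00000 + 0.89919 = 1.89919
Tail: a^2/(2!(1−ρ)) = 0.80855/(2·0.5504) = 0.73451
P₀ = 1/(1.89919 + 0.73451) = 1/2.63370 = 0.379693

Final: 0.379693


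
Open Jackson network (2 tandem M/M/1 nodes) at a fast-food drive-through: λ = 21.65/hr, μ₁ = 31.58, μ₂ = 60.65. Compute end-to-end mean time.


Each node sees arrival rate λ = 21.65/hr (tandem ⇒ throughput preserved).
W₁ = 1/(μ₁−λ) = 1/(31.58−21.65) = 0.10070 hr
W₂ = 1/(μ₂−λ) = 1/(60.65−21.65) = 0.02564 hr
W_total = W₁ + W₂ = 0.10070 + 0.02564 = 0.12635 hr

Final: 0.12635 hr


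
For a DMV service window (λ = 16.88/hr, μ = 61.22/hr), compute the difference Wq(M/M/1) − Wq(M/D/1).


ρ = 16.88/61.22 = 0.2757
Wq(M/M/1) = ρ/(μ−λ) = 0.2757/44.34 = 0.006218 hr
Wq(M/D/1) = ρ/(2(μ−λ)) = 0.003109 hr
Savings = 0.006218 − 0.003109 = 0.003109 hr

Final: 0.003109 hr


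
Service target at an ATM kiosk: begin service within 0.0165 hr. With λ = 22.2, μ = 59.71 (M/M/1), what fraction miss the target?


ρ = 22.2/59.71 = 0.3718
P(Wq > t) = ρ·e^{−(μ−λ)t} = 0.3718·e^{−0.6189}
= 0.3718·0.538528 = 0.200223

Final: 0.200223


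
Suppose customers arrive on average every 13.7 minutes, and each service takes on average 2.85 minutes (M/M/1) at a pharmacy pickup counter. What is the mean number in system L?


λ = 60/13.7 = 4.3796 /hr
μ = 60/2.85 = 21.0526 /hr
ρ = λ/μ = 4.3796/21.0526 = 0.2080
L = ρ/(1−ρ) = 0.2080/0.7920 = 0.2627

Final: 0.2627


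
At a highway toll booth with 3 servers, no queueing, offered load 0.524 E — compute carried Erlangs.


B(3,0.524) = 0.014229 (Erlang-B)
Carried load = a(1 − B) = 0.524·(1 − 0.014229) = 0.524·0.985771 = 0.5165 E

Final: 0.5165 Erlangs


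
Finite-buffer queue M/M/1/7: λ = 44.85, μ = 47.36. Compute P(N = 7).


ρ = λ/μ = 44.85/47.36 = 0.9470
P_K = (1−ρ)ρ^K/(1−ρ^(K+1)) = (0.05300·0.683054)/(1 − 0.646854)
= 0.036201/0.353146 = 0.102509

Final: 0.102509


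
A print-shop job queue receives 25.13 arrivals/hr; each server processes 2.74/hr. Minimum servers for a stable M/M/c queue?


Stability requires cμ > λ ⇔ c > λ/μ.
λ/μ = 25.13/2.74 = 9.1715
Minimum integer c = ⌊9.1715⌋ + 1 = 10
Check: 10·2.74 = 27.40 > 25.13, while 9·2.74 = 24.66 ≤ 25.13

Final: 10 servers


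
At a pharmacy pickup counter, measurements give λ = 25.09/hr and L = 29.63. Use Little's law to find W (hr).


W = L/λ = 29.63/25.09 = 1.1809 hr

Final: 1.1809 hr


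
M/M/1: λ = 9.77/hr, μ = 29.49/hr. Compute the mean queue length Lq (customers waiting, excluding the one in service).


ρ = 9.77/29.49 = 0.3313
Lq = ρ²/(1−ρ) = 0.1098/0.6687 = 0.1641

Final: 0.1641


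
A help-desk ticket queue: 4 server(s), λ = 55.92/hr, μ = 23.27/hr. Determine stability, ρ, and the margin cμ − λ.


Total capacity cμ = 4·23.27 = 93.08/hr
ρ = λ/(cμ) = 55.92/93.08 = 0.6008
Stable ⇔ ρ < 1: YES
Spare capacity = cμ − λ = 93.08 − 55.92 = 37.16/hr

Final: ρ = 0.6008; stable; margin = 37.16/hr


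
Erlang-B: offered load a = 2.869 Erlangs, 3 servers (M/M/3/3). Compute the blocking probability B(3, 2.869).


B(c,a) = (a^c/c!) / Σ_{k=0}^{c} a^k/k!
a^3/3! = 3.935867
Σ terms (k=0..3): 1.00000 + 2.86900 + 4.11558 + 3.93587 = 11.920447
B = 3.935867/11.920447 = 0.330178

Final: 0.330178


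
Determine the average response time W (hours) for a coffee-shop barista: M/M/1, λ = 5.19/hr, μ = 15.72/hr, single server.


W = 1/(μ−λ) = 1/(15.72 − 5.19) = 1/10.53 = 0.09497 hr

Final: 0.09497 hr


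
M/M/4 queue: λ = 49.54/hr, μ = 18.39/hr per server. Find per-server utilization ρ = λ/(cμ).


ρ = λ/(cμ) = 49.54/(4·18.39) = 49.54/73.56 = 0.6735

Final: 0.6735


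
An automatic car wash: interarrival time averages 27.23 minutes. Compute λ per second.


λ = 1/(interarrival time) in consistent units.
1 second = 0.0166667 min, so λ = 0.0166667/27.23 = 0.0006121 per second

Final: 0.0006121 /sec


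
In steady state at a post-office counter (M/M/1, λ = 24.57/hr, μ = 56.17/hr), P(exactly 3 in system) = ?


ρ = 24.57/56.17 = 0.4374
P_n = (1−ρ)·ρ^n = (1 − 0.4374)·0.4374^3 = 0.5626·0.083696 = 0.047085

Final: 0.047085


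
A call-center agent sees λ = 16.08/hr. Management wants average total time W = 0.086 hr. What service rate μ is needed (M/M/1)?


W = 1/(μ−λ) ⇒ μ − λ = 1/W = 1/0.086 = 11.6279
μ = λ + 1/W = 16.08 + 11.6279 = 27.7079 per hr

Final: 27.7079 /hr


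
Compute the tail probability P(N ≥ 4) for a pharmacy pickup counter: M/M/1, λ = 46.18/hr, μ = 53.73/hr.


ρ = 46.18/53.73 = 0.8595
P(N ≥ n) = ρ^n = 0.8595^4 = 0.545693

Final: 0.545693


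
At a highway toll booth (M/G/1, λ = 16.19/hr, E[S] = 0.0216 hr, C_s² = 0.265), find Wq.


ρ = λ·E[S] = 16.19·0.0216 = 0.3497
E[S²] = E[S]²(1+C_s²) = 0.0216²·(1+0.265) = 0.0005902
Wq = λ·E[S²]/(2(1−ρ)) = 16.19·0.0005902/(2·0.6503) = 0.007347 hr

Final: 0.007347 hr


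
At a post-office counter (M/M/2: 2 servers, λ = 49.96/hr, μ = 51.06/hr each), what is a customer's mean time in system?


a = 0.9785; ρ = 0.4892; P₀ = 0.342977
Lq = P₀·a^c·ρ/(c!(1−ρ)²) = 0.30788
Wq = Lq/λ = 0.30788/49.96 = 0.006162 hr
W = Wq + 1/μ = 0.006162 + 0.01958 = 0.02575 hr

Final: 0.02575 hr


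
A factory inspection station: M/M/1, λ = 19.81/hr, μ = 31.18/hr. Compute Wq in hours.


ρ = 19.81/31.18 = 0.6353
Wq = ρ/(μ−λ) = 0.6353/(31.18 − 19.81) = 0.6353/11.37 = 0.05588 hr

Final: 0.05588 hr


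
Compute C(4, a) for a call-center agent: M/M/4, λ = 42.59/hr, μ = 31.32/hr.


a = λ/μ = 1.3598; ρ = a/4 = 0.3400
P₀ = 0.255144 (from M/M/c formula)
C(c,a) = [a^c/(c!(1−ρ))]·P₀ = [3.41935/(24·0.6600)]·0.255144
= 0.21585·0.255144 = 0.055074

Final: 0.055074


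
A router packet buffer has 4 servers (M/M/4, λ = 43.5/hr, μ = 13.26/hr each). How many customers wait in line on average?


a = λ/μ = 3.2805; ρ = a/4 = 0.8201
P₀ = 0.023598
Lq = P₀·a^c·ρ / (c!·(1−ρ)²) = 0.023598·115.81983·0.8201/(24·0.03235)
= 2.88700

Final: 2.88700


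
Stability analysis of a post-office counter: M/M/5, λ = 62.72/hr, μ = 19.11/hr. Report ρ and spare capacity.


Total capacity cμ = 5·19.11 = 95.55/hr
ρ = λ/(cμ) = 62.72/95.55 = 0.6564
Stable ⇔ ρ < 1: YES
Spare capacity = cμ − λ = 95.55 − 62.72 = 32.83/hr

Final: ρ = 0.6564; stable; margin = 32.83/hr


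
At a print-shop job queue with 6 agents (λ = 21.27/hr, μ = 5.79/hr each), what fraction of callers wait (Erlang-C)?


a = λ/μ = 3.6736; ρ = a/6 = 0.6123
P₀ = 0.024009 (from M/M/c formula)
C(c,a) = [a^c/(c!(1−ρ))]·P₀ = [2457.72653/(720·0.3877)]·0.024009
= 8.80366·0.024009 = 0.211368

Final: 0.211368


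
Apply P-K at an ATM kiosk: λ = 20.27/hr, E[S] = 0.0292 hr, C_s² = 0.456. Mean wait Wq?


ρ = λ·E[S] = 20.27·0.0292 = 0.5919
E[S²] = E[S]²(1+C_s²) = 0.0292²·(1+0.456) = 0.001241
Wq = λ·E[S²]/(2(1−ρ)) = 20.27·0.001241/(2·0.4081) = 0.03083 hr

Final: 0.03083 hr


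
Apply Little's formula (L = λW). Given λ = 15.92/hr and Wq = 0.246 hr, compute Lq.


Lq = λWq = 15.92·0.246 = 3.9163

Final: 3.9163


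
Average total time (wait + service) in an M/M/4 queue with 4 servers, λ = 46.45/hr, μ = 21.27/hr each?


a = 2.1838; ρ = 0.5460; P₀ = 0.106480
Lq = P₀·a^c·ρ/(c!(1−ρ)²) = 0.26724
Wq = Lq/λ = 0.26724/46.45 = 0.005753 hr
W = Wq + 1/μ = 0.005753 + 0.04701 = 0.05277 hr

Final: 0.05277 hr


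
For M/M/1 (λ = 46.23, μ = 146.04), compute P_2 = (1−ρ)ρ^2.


ρ = 46.23/146.04 = 0.3166
P_n = (1−ρ)·ρ^n = (1 − 0.3166)·0.3166^2 = 0.6834·0.100208 = 0.068487

Final: 0.068487


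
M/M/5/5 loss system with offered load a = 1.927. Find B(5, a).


B(c,a) = (a^c/c!) / Σ_{k=0}^{c} a^k/k!
a^5/5! = 0.221425
Σ terms (k=0..5): 1.00000 + 1.92700 + 1.85666 + 1.19260 + 0.57453 + 0.22143 = 6.772221
B = 0.221425/6.772221 = 0.032696

Final: 0.032696


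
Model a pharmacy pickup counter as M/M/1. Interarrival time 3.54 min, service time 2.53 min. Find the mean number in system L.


λ = 60/3.54 = 16.9492 /hr
μ = 60/2.53 = 23.7154 /hr
ρ = λ/μ = 16.9492/23.7154 = 0.7147
L = ρ/(1−ρ) = 0.7147/0.2853 = 2.5050

Final: 2.5050


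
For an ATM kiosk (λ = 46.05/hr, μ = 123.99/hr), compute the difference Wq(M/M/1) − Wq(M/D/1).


ρ = 46.05/123.99 = 0.3714
Wq(M/M/1) = ρ/(μ−λ) = 0.3714/77.94 = 0.004765 hr
Wq(M/D/1) = ρ/(2(μ−λ)) = 0.002383 hr
Savings = 0.004765 − 0.002383 = 0.002383 hr

Final: 0.002383 hr


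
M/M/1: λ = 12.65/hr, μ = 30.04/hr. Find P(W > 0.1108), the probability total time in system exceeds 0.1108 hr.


W ~ Exponential(μ−λ) for M/M/1.
μ − λ = 30.04 − 12.65 = 17.3900
P(W > t) = e^{−(μ−λ)t} = e^{−1.9268} = 0.145612

Final: 0.145612


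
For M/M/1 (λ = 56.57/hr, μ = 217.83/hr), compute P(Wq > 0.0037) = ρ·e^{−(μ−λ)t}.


ρ = 56.57/217.83 = 0.2597
P(Wq > t) = ρ·e^{−(μ−λ)t} = 0.2597·e^{−0.5967}
= 0.2597·0.550647 = 0.143002

Final: 0.143002


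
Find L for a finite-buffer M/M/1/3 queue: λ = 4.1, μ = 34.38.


ρ = 4.1/34.38 = 0.1193
L = ρ[1 − (K+1)ρ^K + Kρ^(K+1)] / [(1−ρ)(1−ρ^(K+1))]
Numerator: 0.1193·(1 − 4·0.001696 + 3·0.0002023) = 0.118519
Denominator: (0.8807)·(0.999798) = 0.880566
L = 0.118519/0.880566 = 0.1346

Final: 0.1346


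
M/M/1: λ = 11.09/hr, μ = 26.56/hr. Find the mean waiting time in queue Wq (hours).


ρ = 11.09/26.56 = 0.4175
Wq = ρ/(μ−λ) = 0.4175/(26.56 − 11.09) = 0.4175/15.47 = 0.02699 hr

Final: 0.02699 hr


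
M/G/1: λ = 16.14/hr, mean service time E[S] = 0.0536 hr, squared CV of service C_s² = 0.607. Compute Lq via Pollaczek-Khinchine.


ρ = λ·E[S] = 16.14·0.0536 = 0.8651
Lq = ρ²(1+C_s²)/(2(1−ρ)) = 0.7484·(1+0.607)/(2·0.1349)
= 0.7484·1.6070/0.2698 = 4.45783

Final: 4.45783


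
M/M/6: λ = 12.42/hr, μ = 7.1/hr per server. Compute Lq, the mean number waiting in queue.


a = λ/μ = 1.7493; ρ = a/6 = 0.2915
P₀ = 0.173783
Lq = P₀·a^c·ρ / (c!·(1−ρ)²) = 0.173783·28.65362·0.2915/(720·0.50190)
= 0.004017

Final: 0.004017


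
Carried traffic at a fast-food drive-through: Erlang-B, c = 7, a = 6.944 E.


B(7,6.944) = 0.245396 (Erlang-B)
Carried load = a(1 − B) = 6.944·(1 − 0.245396) = 6.944·0.754604 = 5.2400 E

Final: 5.2400 Erlangs


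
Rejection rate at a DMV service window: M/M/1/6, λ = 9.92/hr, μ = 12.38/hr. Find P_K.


ρ = λ/μ = 9.92/12.38 = 0.8013
P_K = (1−ρ)ρ^K/(1−ρ^(K+1)) = (0.1987·0.264695)/(1 − 0.212098)
= 0.052597/0.787902 = 0.066756

Final: 0.066756


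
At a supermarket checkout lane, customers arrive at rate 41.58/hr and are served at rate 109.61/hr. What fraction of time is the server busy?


ρ = λ/μ = 41.58/109.61 = 0.3793

Final: 0.3793


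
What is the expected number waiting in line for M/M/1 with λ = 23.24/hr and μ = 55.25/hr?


ρ = 23.24/55.25 = 0.4206
Lq = ρ²/(1−ρ) = 0.1769/0.5794 = 0.3054

Final: 0.3054


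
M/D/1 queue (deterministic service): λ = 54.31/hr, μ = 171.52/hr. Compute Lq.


ρ = 54.31/171.52 = 0.3166
M/D/1: Lq = ρ²/(2(1−ρ)) = 0.1003/(2·0.6834) = 0.07336

Final: 0.07336


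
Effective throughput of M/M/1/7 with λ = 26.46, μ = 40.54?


ρ = 0.6527; P_K = (1−ρ)ρ^7/(1−ρ^8) = 0.018122
λ_eff = λ(1 − P_K) = 26.46·(1 − 0.018122) = 26.46·0.981878 = 25.9805 /hr

Final: 25.9805 /hr


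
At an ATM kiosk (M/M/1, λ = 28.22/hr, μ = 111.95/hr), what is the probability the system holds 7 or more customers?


ρ = 28.22/111.95 = 0.2521
P(N ≥ n) = ρ^n = 0.2521^7 = 0.00006467

Final: 0.00006467


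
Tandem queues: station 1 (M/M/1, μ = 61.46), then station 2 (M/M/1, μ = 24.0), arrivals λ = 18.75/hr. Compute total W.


Each node sees arrival rate λ = 18.75/hr (tandem ⇒ throughput preserved).
W₁ = 1/(μ₁−λ) = 1/(61.46−18.75) = 0.02341 hr
W₂ = 1/(μ₂−λ) = 1/(24.0−18.75) = 0.19048 hr
W_total = W₁ + W₂ = 0.02341 + 0.19048 = 0.21389 hr

Final: 0.21389 hr


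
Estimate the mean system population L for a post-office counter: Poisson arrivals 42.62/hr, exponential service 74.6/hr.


ρ = λ/μ = 42.62/74.6 = 0.5713
L = ρ/(1−ρ) = 0.5713/(1 − 0.5713) = 0.5713/0.4287 = 1.3327

Final: 1.3327


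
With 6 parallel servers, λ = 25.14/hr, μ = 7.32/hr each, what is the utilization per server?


ρ = λ/(cμ) = 25.14/(6·7.32) = 25.14/43.92 = 0.5724

Final: 0.5724


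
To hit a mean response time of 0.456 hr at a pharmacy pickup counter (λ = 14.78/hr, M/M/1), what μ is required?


W = 1/(μ−λ) ⇒ μ − λ = 1/W = 1/0.456 = 2.1930
μ = λ + 1/W = 14.78 + 2.1930 = 16.9730 per hr

Final: 16.9730 /hr


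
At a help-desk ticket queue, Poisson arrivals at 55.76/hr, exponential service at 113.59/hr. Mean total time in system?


W = 1/(μ−λ) = 1/(113.59 − 55.76) = 1/57.83 = 0.01729 hr

Final: 0.01729 hr


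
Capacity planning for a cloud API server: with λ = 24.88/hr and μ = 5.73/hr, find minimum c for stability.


Stability requires cμ > λ ⇔ c > λ/μ.
λ/μ = 24.88/5.73 = 4.3421
Minimum integer c = ⌊4.3421⌋ + 1 = 5
Check: 5·5.73 = 28.65 > 24.88, while 4·5.73 = 22.92 ≤ 24.88

Final: 5 servers


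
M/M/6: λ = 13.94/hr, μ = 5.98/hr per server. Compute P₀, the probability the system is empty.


a = λ/μ = 13.94/5.98 = 2.3311; ρ = a/c = 0.3885
Σ_{k=0}^{5} a^k/k! (terms k=0..5) = 1.00000 + 2.33110 + 2.71702 + 2.11122 + 1.23037 + 0.57362 = 9.96334
Tail: a^6/(6!(1−ρ)) = 160.46102/(720·0.6115) = 0.36446
P₀ = 1/(9.96334 + 0.36446) = 1/10.32780 = 0.096826

Final: 0.096826


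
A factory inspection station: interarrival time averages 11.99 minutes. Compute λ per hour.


λ = 1/(interarrival time) in consistent units.
1 hour = 60 min, so λ = 60/11.99 = 5.0042 per hour

Final: 5.0042 /hr


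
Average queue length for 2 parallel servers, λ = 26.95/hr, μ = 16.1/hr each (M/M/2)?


a = λ/μ = 1.6739; ρ = a/2 = 0.8370
P₀ = 0.088757
Lq = P₀·a^c·ρ / (c!·(1−ρ)²) = 0.088757·2.80198·0.8370/(2·0.02658)
= 3.91504

Final: 3.91504


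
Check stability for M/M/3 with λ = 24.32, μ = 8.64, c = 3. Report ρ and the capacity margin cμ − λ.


Total capacity cμ = 3·8.64 = 25.92/hr
ρ = λ/(cμ) = 24.32/25.92 = 0.9383
Stable ⇔ ρ < 1: YES
Spare capacity = cμ − λ = 25.92 − 24.32 = 1.60/hr

Final: ρ = 0.9383; stable; margin = 1.60/hr


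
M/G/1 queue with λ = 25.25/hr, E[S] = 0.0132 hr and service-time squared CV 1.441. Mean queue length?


ρ = λ·E[S] = 25.25·0.0132 = 0.3333
Lq = ρ²(1+C_s²)/(2(1−ρ)) = 0.1111·(1+1.441)/(2·0.6667)
= 0.1111·2.4410/1.3334 = 0.20337

Final: 0.20337


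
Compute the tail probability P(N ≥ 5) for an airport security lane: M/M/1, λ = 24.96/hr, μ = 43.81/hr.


ρ = 24.96/43.81 = 0.5697
P(N ≥ n) = ρ^n = 0.5697^5 = 0.060028

Final: 0.060028


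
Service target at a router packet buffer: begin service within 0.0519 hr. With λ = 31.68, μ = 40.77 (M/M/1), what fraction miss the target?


ρ = 31.68/40.77 = 0.7770
P(Wq > t) = ρ·e^{−(μ−λ)t} = 0.7770·e^{−0.4718}
= 0.7770·0.623896 = 0.484794

Final: 0.484794


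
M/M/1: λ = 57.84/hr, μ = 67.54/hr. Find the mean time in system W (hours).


W = 1/(μ−λ) = 1/(67.54 − 57.84) = 1/9.70 = 0.1031 hr

Final: 0.1031 hr


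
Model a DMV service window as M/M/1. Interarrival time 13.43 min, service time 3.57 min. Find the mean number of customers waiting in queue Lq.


λ = 60/13.43 = 4.4676 /hr
μ = 60/3.57 = 16.8067 /hr
ρ = λ/μ = 4.4676/16.8067 = 0.2658
Lq = ρ²/(1−ρ) = 0.07066/0.7342 = 0.09625

Final: 0.09625


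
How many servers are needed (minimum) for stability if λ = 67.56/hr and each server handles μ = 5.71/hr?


Stability requires cμ > λ ⇔ c > λ/μ.
λ/μ = 67.56/5.71 = 11.8319
Minimum integer c = ⌊11.8319⌋ + 1 = 12
Check: 12·5.71 = 68.52 > 67.56, while 11·5.71 = 62.81 ≤ 67.56

Final: 12 servers


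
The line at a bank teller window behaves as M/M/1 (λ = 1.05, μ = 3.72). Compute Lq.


ρ = 1.05/3.72 = 0.2823
Lq = ρ²/(1−ρ) = 0.07967/0.7177 = 0.1110

Final: 0.1110


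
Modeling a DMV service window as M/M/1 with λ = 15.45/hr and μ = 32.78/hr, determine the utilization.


ρ = λ/μ = 15.45/32.78 = 0.4713

Final: 0.4713


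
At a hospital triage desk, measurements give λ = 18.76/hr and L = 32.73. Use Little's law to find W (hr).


W = L/λ = 32.73/18.76 = 1.7447 hr

Final: 1.7447 hr


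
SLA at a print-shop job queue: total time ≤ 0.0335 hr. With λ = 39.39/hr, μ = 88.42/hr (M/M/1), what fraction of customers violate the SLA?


W ~ Exponential(μ−λ) for M/M/1.
μ − λ = 88.42 − 39.39 = 49.0300
P(W > t) = e^{−(μ−λ)t} = e^{−1.6425} = 0.193495

Final: 0.193495


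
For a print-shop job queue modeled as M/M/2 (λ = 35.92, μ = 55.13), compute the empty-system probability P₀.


a = λ/μ = 35.92/55.13 = 0.6516; ρ = a/c = 0.3258
Σ_{k=0}^{1} a^k/k! (terms k=0..1) = 1.00000 + 0.65155 = 1.65155
Tail: a^2/(2!(1−ρ)) = 0.42452/(2·0.6742) = 0.31482
P₀ = 1/(1.65155 + 0.31482) = 1/1.96637 = 0.508551

Final: 0.508551


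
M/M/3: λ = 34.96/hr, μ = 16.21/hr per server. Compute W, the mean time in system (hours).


a = 2.1567; ρ = 0.7189; P₀ = 0.087489
Lq = P₀·a^c·ρ/(c!(1−ρ)²) = 1.33077
Wq = Lq/λ = 1.33077/34.96 = 0.03807 hr
W = Wq + 1/μ = 0.03807 + 0.06169 = 0.09976 hr

Final: 0.09976 hr


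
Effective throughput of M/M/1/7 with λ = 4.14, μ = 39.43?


ρ = 0.1050; P_K = (1−ρ)ρ^7/(1−ρ^8) = 0.0000001259
λ_eff = λ(1 − P_K) = 4.14·(1 − 0.0000001259) = 4.14·1.000000 = 4.1400 /hr

Final: 4.1400 /hr


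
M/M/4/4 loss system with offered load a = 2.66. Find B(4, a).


B(c,a) = (a^c/c!) / Σ_{k=0}^{c} a^k/k!
a^4/4! = 2.086005
Σ terms (k=0..4): 1.00000 + 2.66000 + 3.53780 + 3.13685 + 2.08600 = 12.420654
B = 2.086005/12.420654 = 0.167946

Final: 0.167946


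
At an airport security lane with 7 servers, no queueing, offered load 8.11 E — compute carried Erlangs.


B(7,8.11) = 0.314337 (Erlang-B)
Carried load = a(1 − B) = 8.11·(1 − 0.314337) = 8.11·0.685663 = 5.5607 E

Final: 5.5607 Erlangs


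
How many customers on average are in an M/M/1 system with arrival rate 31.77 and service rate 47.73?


ρ = λ/μ = 31.77/47.73 = 0.6656
L = ρ/(1−ρ) = 0.6656/(1 − 0.6656) = 0.6656/0.3344 = 1.9906

Final: 1.9906


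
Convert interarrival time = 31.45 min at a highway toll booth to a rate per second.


λ = 1/(interarrival time) in consistent units.
1 second = 0.0166667 min, so λ = 0.0166667/31.45 = 0.0005299 per second

Final: 0.0005299 /sec


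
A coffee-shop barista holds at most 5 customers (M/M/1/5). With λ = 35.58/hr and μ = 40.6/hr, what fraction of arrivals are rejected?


ρ = λ/μ = 35.58/40.6 = 0.8764
P_K = (1−ρ)ρ^K/(1−ρ^(K+1)) = (0.1236·0.516892)/(1 − 0.452980)
= 0.063911/0.547020 = 0.116835

Final: 0.116835


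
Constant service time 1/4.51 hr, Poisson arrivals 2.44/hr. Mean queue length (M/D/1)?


ρ = 2.44/4.51 = 0.5410
M/D/1: Lq = ρ²/(2(1−ρ)) = 0.2927/(2·0.4590) = 0.31886

Final: 0.31886


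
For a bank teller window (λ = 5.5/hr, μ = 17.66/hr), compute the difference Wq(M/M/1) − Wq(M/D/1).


ρ = 5.5/17.66 = 0.3114
Wq(M/M/1) = ρ/(μ−λ) = 0.3114/12.16 = 0.02561 hr
Wq(M/D/1) = ρ/(2(μ−λ)) = 0.01281 hr
Savings = 0.02561 − 0.01281 = 0.01281 hr

Final: 0.01281 hr


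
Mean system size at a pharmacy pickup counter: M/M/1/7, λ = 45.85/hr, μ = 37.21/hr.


ρ = 45.85/37.21 = 1.2322
L = ρ[1 − (K+1)ρ^K + Kρ^(K+1)] / [(1−ρ)(1−ρ^(K+1))]
Numerator: 1.2322·(1 − 8·4.312784 + 7·5.314193) = 4.555530
Denominator: (-0.2322)·(-4.314193) = 1.001737
L = 4.555530/1.001737 = 4.5476

Final: 4.5476


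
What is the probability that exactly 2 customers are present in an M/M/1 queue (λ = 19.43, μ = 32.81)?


ρ = 19.43/32.81 = 0.5922
P_n = (1−ρ)·ρ^n = (1 − 0.5922)·0.5922^2 = 0.4078·0.350698 = 0.143015

Final: 0.143015


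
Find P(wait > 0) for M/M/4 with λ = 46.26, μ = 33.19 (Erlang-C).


a = λ/μ = 1.3938; ρ = a/4 = 0.3484
P₀ = 0.246442 (from M/M/c formula)
C(c,a) = [a^c/(c!(1−ρ))]·P₀ = [3.77393/(24·0.6516)]·0.246442
= 0.24134·0.246442 = 0.059477

Final: 0.059477


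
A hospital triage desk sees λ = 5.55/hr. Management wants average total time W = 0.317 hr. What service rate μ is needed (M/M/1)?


W = 1/(μ−λ) ⇒ μ − λ = 1/W = 1/0.317 = 3.1546
μ = λ + 1/W = 5.55 + 3.1546 = 8.7046 per hr

Final: 8.7046 /hr


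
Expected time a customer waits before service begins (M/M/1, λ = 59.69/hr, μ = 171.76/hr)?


ρ = 59.69/171.76 = 0.3475
Wq = ρ/(μ−λ) = 0.3475/(171.76 − 59.69) = 0.3475/112.07 = 0.003101 hr

Final: 0.003101 hr


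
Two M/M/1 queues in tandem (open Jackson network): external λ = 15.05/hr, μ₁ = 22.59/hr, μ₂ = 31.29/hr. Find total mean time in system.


Each node sees arrival rate λ = 15.05/hr (tandem ⇒ throughput preserved).
W₁ = 1/(μ₁−λ) = 1/(22.59−15.05) = 0.13263 hr
W₂ = 1/(μ₂−λ) = 1/(31.29−15.05) = 0.06158 hr
W_total = W₁ + W₂ = 0.13263 + 0.06158 = 0.19420 hr

Final: 0.19420 hr


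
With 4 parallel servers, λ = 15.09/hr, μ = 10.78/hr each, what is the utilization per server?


ρ = λ/(cμ) = 15.09/(4·10.78) = 15.09/43.12 = 0.3500

Final: 0.3500


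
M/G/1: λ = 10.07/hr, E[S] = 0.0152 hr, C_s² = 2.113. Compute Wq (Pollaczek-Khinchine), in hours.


ρ = λ·E[S] = 10.07·0.0152 = 0.1531
E[S²] = E[S]²(1+C_s²) = 0.0152²·(1+2.113) = 0.0007192
Wq = λ·E[S²]/(2(1−ρ)) = 10.07·0.0007192/(2·0.8469) = 0.004276 hr

Final: 0.004276 hr


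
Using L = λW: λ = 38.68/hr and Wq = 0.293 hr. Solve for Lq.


Lq = λWq = 38.68·0.293 = 11.3332

Final: 11.3332


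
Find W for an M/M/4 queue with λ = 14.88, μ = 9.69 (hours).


a = 1.5356; ρ = 0.3839; P₀ = 0.213028
Lq = P₀·a^c·ρ/(c!(1−ρ)²) = 0.04992
Wq = Lq/λ = 0.04992/14.88 = 0.003355 hr
W = Wq + 1/μ = 0.003355 + 0.10320 = 0.10655 hr

Final: 0.10655 hr


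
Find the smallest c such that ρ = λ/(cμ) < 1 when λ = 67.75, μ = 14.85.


Stability requires cμ > λ ⇔ c > λ/μ.
λ/μ = 67.75/14.85 = 4.5623
Minimum integer c = ⌊4.5623⌋ + 1 = 5
Check: 5·14.85 = 74.25 > 67.75, while 4·14.85 = 59.40 ≤ 67.75

Final: 5 servers


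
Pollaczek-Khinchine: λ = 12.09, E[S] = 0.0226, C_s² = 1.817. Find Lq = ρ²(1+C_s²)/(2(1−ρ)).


ρ = λ·E[S] = 12.09·0.0226 = 0.2732
Lq = ρ²(1+C_s²)/(2(1−ρ)) = 0.07466·(1+1.817)/(2·0.7268)
= 0.07466·2.8170/1.4535 = 0.14469

Final: 0.14469


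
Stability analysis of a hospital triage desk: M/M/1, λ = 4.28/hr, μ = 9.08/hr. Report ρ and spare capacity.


Total capacity cμ = 1·9.08 = 9.08/hr
ρ = λ/(cμ) = 4.28/9.08 = 0.4714
Stable ⇔ ρ < 1: YES
Spare capacity = cμ − λ = 9.08 − 4.28 = 4.80/hr

Final: ρ = 0.4714; stable; margin = 4.80/hr


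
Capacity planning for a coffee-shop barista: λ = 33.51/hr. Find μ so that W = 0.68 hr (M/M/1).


W = 1/(μ−λ) ⇒ μ − λ = 1/W = 1/0.68 = 1.4706
μ = λ + 1/W = 33.51 + 1.4706 = 34.9806 per hr

Final: 34.9806 /hr
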